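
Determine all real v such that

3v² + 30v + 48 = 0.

v = -8 or v = -2

Factor: 3(v + 2)(v + 8) = 0.
So v = -2 or v = -8.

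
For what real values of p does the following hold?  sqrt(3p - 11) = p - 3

p = 4 or p = 5

Square both sides: 3p - 11 = (p - 3)^2.
Expand and rearrange: p^2 - 9p + 20 = 0.
Solving gives p = 5 or p = 4.
Check each candidate in the original equation:
  p = 5: sqrt(4) = 2, while p - 3 = 2 — valid.
  p = 4: sqrt(1) = 1, while p - 3 = 1 — valid.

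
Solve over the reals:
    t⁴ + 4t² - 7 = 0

t = -1.1474 or t = 1.1474

Let u = t². The equation becomes u² + 4u - 7 = 0.
By the quadratic formula, u = -2 + √(11) or u = -√(11) - 2.
t² = -2 + √(11) gives t = ±√(-2 + √(11)) ≈ ±1.1474.
t² = -√(11) - 2 < 0 has no real solution.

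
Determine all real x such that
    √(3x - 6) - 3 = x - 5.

x = 2 or x = 5

Isolate the radical: √(3x - 6) = x - 2.
Square both sides: 3x - 6 = (x - 2)².
Expand and rearrange: x² - 7x + 10 = 0.
Solving gives x = 5 or x = 2.
Check each candidate in the original equation:
  x = 5: √(9) = 3, while x - 2 = 3 — valid.
  x = 2: √(0) = 0, while x - 2 = 0 — valid.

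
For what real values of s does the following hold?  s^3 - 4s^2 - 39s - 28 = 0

Possible rational roots are divisors of -28. Testing s = -4 gives 0, so (s + 4) is a factor.
Divide: s^3 - 4s^2 - 39s - 28 = (s + 4)(s^2 - 8s - 7).
Apply the quadratic formula to s^2 - 8s - 7 = 0: s = (8 +/- sqrt(92))/2, i.e. s ~= 8.7958 or s ~= -0.7958.

s = -4 or s = -0.7958 or s = 8.7958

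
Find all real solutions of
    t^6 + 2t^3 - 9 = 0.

t = -1.6086 or t = 1.2931

Let u = t^3. The equation becomes u^2 + 2u - 9 = 0.
By the quadratic formula, u = -1 + sqrt(10) or u = -sqrt(10) - 1.
t^3 = -1 + sqrt(10) gives t = (-1 + sqrt(10))^(1/3) ~= 1.2931.
t^3 = -sqrt(10) - 1 gives t = -(1 + sqrt(10))^(1/3) ~= -1.6086.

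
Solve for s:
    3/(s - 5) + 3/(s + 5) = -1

s = -8.831 or s = 2.831

Multiply both sides by (s - 5)(s + 5):
3(s + 5) + 3(s - 5) = -(s - 5)(s + 5).
Expand and collect terms: -s^2 - 6s + 25 = 0.
By the quadratic formula, s = (6 +/- sqrt(136)) / -2, so s ~= -8.831 or s ~= 2.831.
Neither value makes a denominator zero (s != 5, s != -5), so both are valid.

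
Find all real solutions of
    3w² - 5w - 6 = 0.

w = -0.8081 or w = 2.4748

Discriminant: (-5)² − 4·3·(-6) = 97.
Quadratic formula: w = (5 ± √97) / 6.
So w = 5/6 + √(97)/6 ≈ 2.4748 or w = 5/6 - √(97)/6 ≈ -0.8081.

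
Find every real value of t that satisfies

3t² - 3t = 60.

t = -4 or t = 5

Bring every term to one side: 3t² - 3t - 60 = 0.
Factor: 3(t - 5)(t + 4) = 0.
So t = 5 or t = -4.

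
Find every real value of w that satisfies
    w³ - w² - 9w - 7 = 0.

w = -1.8284 or w = -1 or w = 3.8284

Possible rational roots are divisors of -7. Testing w = -1 gives 0, so (w + 1) is a factor.
Divide: w³ - w² - 9w - 7 = (w + 1)(w² - 2w - 7).
Apply the quadratic formula to w² - 2w - 7 = 0: w = (2 ± √32)/2, i.e. w ≈ 3.8284 or w ≈ -1.8284.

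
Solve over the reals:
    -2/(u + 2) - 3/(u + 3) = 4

u = -4 or u = -2.25

Multiply both sides by (u + 2)(u + 3):
-2(u + 3) - 3(u + 2) = 4(u + 2)(u + 3).
Expand and collect terms: 4u² + 25u + 36 = 0.
Factor or apply the quadratic formula: u = -2.25 or u = -4.
Neither value makes a denominator zero (u ≠ -2, u ≠ -3), so both are valid.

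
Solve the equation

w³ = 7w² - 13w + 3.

Rearrange: w³ - 7w² + 13w - 3 = 0.
Possible rational roots are divisors of -3. Testing w = 3 gives 0, so (w - 3) is a factor.
Divide: w³ - 7w² + 13w - 3 = (w - 3)(w² - 4w + 1).
Apply the quadratic formula to w² - 4w + 1 = 0: w = (4 ± √12)/2, i.e. w ≈ 3.7321 or w ≈ 0.2679.

w = 0.2679 or w = 3 or w = 3.7321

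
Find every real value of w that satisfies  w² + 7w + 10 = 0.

w = -5 or w = -2

Factor: (w + 5)(w + 2) = 0.
So w = -5 or w = -2.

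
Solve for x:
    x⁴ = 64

x = -2.8284 or x = 2.8284

Let u = x². The equation becomes u² - 64 = 0.
Factor: (u + 8)(u - 8) = 0, so u = -8 or u = 8.
x² = -8 < 0 has no real solution.
x² = 8 gives x = ±2·√(2) ≈ ±2.8284.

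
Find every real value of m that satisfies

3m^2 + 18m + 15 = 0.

m = -5 or m = -1

Factor: 3(m + 5)(m + 1) = 0.
So m = -5 or m = -1.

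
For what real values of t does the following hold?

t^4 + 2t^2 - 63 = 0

Let u = t^2. The equation becomes u^2 + 2u - 63 = 0.
Factor: (u - 7)(u + 9) = 0, so u = 7 or u = -9.
t^2 = 7 gives t = +/-sqrt(7) ~= +/-2.6458.
t^2 = -9 < 0 has no real solution.

t = -2.6458 or t = 2.6458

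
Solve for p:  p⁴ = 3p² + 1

p = -1.8174 or p = 1.8174

Let u = p². The equation becomes u² - 3u - 1 = 0.
By the quadratic formula, u = 3/2 + √(13)/2 or u = 3/2 - √(13)/2.
p² = 3/2 + √(13)/2 gives p = ±√(3/2 + √(13)/2) ≈ ±1.8174.
p² = 3/2 - √(13)/2 < 0 has no real solution.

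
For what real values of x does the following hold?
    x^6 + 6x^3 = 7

x = -1.9129 or x = 1

Let u = x^3. The equation becomes u^2 + 6u - 7 = 0.
Factor: (u - 1)(u + 7) = 0, so u = 1 or u = -7.
x^3 = 1 gives x = 1.
x^3 = -7 gives x = -(7)^(1/3) ~= -1.9129.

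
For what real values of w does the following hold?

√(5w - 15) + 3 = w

w = 3 or w = 8

Isolate the radical: √(5w - 15) = w - 3.
Square both sides: 5w - 15 = (w - 3)².
Expand and rearrange: w² - 11w + 24 = 0.
Solving gives w = 8 or w = 3.
Check each candidate in the original equation:
  w = 8: √(25) = 5, while w - 3 = 5 — valid.
  w = 3: √(0) = 0, while w - 3 = 0 — valid.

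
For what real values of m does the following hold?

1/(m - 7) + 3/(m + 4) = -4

Multiply both sides by (m - 7)(m + 4):
(m + 4) + 3(m - 7) = -4(m - 7)(m + 4).
Expand and collect terms: -4m² + 8m + 129 = 0.
By the quadratic formula, m = (-8 ± √2128) / -8, so m ≈ -4.7663 or m ≈ 6.7663.
Neither value makes a denominator zero (m ≠ 7, m ≠ -4), so both are valid.

m = -4.7663 or m = 6.7663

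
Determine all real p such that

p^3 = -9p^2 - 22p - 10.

p = -5 or p = -3.4142 or p = -0.5858

Rearrange: p^3 + 9p^2 + 22p + 10 = 0.
Possible rational roots are divisors of 10. Testing p = -5 gives 0, so (p + 5) is a factor.
Divide: p^3 + 9p^2 + 22p + 10 = (p + 5)(p^2 + 4p + 2).
Apply the quadratic formula to p^2 + 4p + 2 = 0: p = (-4 +/- sqrt(8))/2, i.e. p ~= -0.5858 or p ~= -3.4142.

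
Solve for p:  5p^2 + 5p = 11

p = -2.0652 or p = 1.0652

Rearrange to standard form: 5p^2 + 5p - 11 = 0.
Discriminant: (5)^2 - 4*5*(-11) = 245.
Quadratic formula: p = (-5 +/- sqrt(245)) / 10.
So p = -1/2 + 7*sqrt(5)/10 ~= 1.0652 or p = -7*sqrt(5)/10 - 1/2 ~= -2.0652.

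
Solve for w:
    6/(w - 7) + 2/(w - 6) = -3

Multiply both sides by (w - 7)(w - 6):
6(w - 6) + 2(w - 7) = -3(w - 7)(w - 6).
Expand and collect terms: -3w^2 + 31w - 76 = 0.
Factor or apply the quadratic formula: w = 4 or w = 6.3333.
Neither value makes a denominator zero (w != 7, w != 6), so both are valid.

w = 4 or w = 6.3333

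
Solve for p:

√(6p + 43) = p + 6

Square both sides: 6p + 43 = (p + 6)².
Expand and rearrange: p² + 6p - 7 = 0.
Solving gives p = 1 or p = -7.
Check each candidate in the original equation:
  p = 1: √(49) = 7, while p + 6 = 7 — valid.
  p = -7: √(1) = 1, while p + 6 = -1 — extraneous.

p = 1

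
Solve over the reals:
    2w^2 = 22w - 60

w = 5 or w = 6

Bring every term to one side: 2w^2 - 22w + 60 = 0.
Factor: 2(w - 5)(w - 6) = 0.
So w = 5 or w = 6.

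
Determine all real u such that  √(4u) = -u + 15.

u = 9

Square both sides: 4u = (-u + 15)².
Expand and rearrange: u² - 34u + 225 = 0.
Solving gives u = 25 or u = 9.
Check each candidate in the original equation:
  u = 25: √(100) = 10, while -u + 15 = -10 — extraneous.
  u = 9: √(36) = 6, while -u + 15 = 6 — valid.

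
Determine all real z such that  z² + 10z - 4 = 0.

z = -10.3852 or z = 0.3852

Discriminant: (10)² − 4·1·(-4) = 116.
Quadratic formula: z = (-10 ± √116) / 2.
So z = -5 + √(29) ≈ 0.3852 or z = -√(29) - 5 ≈ -10.3852.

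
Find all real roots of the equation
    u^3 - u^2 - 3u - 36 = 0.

u = 4

Possible rational roots are divisors of -36. Testing u = 4 gives 0, so (u - 4) is a factor.
Divide: u^3 - u^2 - 3u - 36 = (u - 4)(u^2 + 3u + 9).
The quadratic u^2 + 3u + 9 has discriminant -27 < 0, so no further real roots.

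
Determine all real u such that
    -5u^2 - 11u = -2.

Rearrange to standard form: -5u^2 - 11u + 2 = 0.
Discriminant: (-11)^2 - 4*(-5)*2 = 161.
Quadratic formula: u = (11 +/- sqrt(161)) / (-10).
So u = -sqrt(161)/10 - 11/10 ~= -2.3689 or u = -11/10 + sqrt(161)/10 ~= 0.1689.

u = -2.3689 or u = 0.1689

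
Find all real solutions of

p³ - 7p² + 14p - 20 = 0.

Possible rational roots are divisors of -20. Testing p = 5 gives 0, so (p - 5) is a factor.
Divide: p³ - 7p² + 14p - 20 = (p - 5)(p² - 2p + 4).
The quadratic p² - 2p + 4 has discriminant -12 < 0, so no further real roots.

p = 5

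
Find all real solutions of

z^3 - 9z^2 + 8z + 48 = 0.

Possible rational roots are divisors of 48. Testing z = 4 gives 0, so (z - 4) is a factor.
Divide: z^3 - 9z^2 + 8z + 48 = (z - 4)(z^2 - 5z - 12).
Apply the quadratic formula to z^2 - 5z - 12 = 0: z = (5 +/- sqrt(73))/2, i.e. z ~= 6.772 or z ~= -1.772.

z = -1.772 or z = 4 or z = 6.772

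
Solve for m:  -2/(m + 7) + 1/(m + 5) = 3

m = -7.5907 or m = -4.7427

Multiply both sides by (m + 7)(m + 5):
-2(m + 5) + (m + 7) = 3(m + 7)(m + 5).
Expand and collect terms: 3m^2 + 37m + 108 = 0.
By the quadratic formula, m = (-37 +/- sqrt(73)) / 6, so m ~= -4.7427 or m ~= -7.5907.
Neither value makes a denominator zero (m != -7, m != -5), so both are valid.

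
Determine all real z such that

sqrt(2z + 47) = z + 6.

Square both sides: 2z + 47 = (z + 6)^2.
Expand and rearrange: z^2 + 10z - 11 = 0.
Solving gives z = 1 or z = -11.
Check each candidate in the original equation:
  z = 1: sqrt(49) = 7, while z + 6 = 7 — valid.
  z = -11: sqrt(25) = 5, while z + 6 = -5 — extraneous.

z = 1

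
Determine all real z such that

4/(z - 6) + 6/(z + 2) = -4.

Multiply both sides by (z - 6)(z + 2):
4(z + 2) + 6(z - 6) = -4(z - 6)(z + 2).
Expand and collect terms: -4z² + 6z + 76 = 0.
By the quadratic formula, z = (-6 ± √1252) / -8, so z ≈ -3.673 or z ≈ 5.173.
Neither value makes a denominator zero (z ≠ 6, z ≠ -2), so both are valid.

z = -3.673 or z = 5.173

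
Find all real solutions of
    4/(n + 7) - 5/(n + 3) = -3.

n = -8 or n = -1.6667

Multiply both sides by (n + 7)(n + 3):
4(n + 3) - 5(n + 7) = -3(n + 7)(n + 3).
Expand and collect terms: -3n² - 29n - 40 = 0.
Factor or apply the quadratic formula: n = -8 or n = -1.6667.
Neither value makes a denominator zero (n ≠ -7, n ≠ -3), so both are valid.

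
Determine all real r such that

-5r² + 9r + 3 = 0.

r = -0.2874 or r = 2.0874

Discriminant: (9)² − 4·(-5)·3 = 141.
Quadratic formula: r = (-9 ± √141) / (-10).
So r = 9/10 - √(141)/10 ≈ -0.2874 or r = 9/10 + √(141)/10 ≈ 2.0874.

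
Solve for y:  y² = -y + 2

Bring every term to one side: y² + y - 2 = 0.
Factor: (y + 2)(y - 1) = 0.
So y = -2 or y = 1.

y = -2 or y = 1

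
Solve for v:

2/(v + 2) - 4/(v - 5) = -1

v = -3.3523 or v = 8.3523

Multiply both sides by (v + 2)(v - 5):
2(v - 5) - 4(v + 2) = -(v + 2)(v - 5).
Expand and collect terms: -v² + 5v + 28 = 0.
By the quadratic formula, v = (-5 ± √137) / -2, so v ≈ -3.3523 or v ≈ 8.3523.
Neither value makes a denominator zero (v ≠ -2, v ≠ 5), so both are valid.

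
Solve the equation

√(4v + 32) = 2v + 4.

v = 1

Square both sides: 4v + 32 = (2v + 4)².
Expand and rearrange: 4v² + 12v - 16 = 0.
Solving gives v = 1 or v = -4.
Check each candidate in the original equation:
  v = 1: √(36) = 6, while 2v + 4 = 6 — valid.
  v = -4: √(16) = 4, while 2v + 4 = -4 — extraneous.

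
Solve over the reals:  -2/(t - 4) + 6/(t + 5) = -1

t = -10.2621 or t = 5.2621

Multiply both sides by (t - 4)(t + 5):
-2(t + 5) + 6(t - 4) = -(t - 4)(t + 5).
Expand and collect terms: -t² - 5t + 54 = 0.
By the quadratic formula, t = (5 ± √241) / -2, so t ≈ -10.2621 or t ≈ 5.2621.
Neither value makes a denominator zero (t ≠ 4, t ≠ -5), so both are valid.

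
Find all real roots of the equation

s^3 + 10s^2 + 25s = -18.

Rearrange: s^3 + 10s^2 + 25s + 18 = 0.
Possible rational roots are divisors of 18. Testing s = -2 gives 0, so (s + 2) is a factor.
Divide: s^3 + 10s^2 + 25s + 18 = (s + 2)(s^2 + 8s + 9).
Apply the quadratic formula to s^2 + 8s + 9 = 0: s = (-8 +/- sqrt(28))/2, i.e. s ~= -1.3542 or s ~= -6.6458.

s = -6.6458 or s = -2 or s = -1.3542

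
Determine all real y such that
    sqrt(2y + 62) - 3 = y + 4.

y = 1

Isolate the radical: sqrt(2y + 62) = y + 7.
Square both sides: 2y + 62 = (y + 7)^2.
Expand and rearrange: y^2 + 12y - 13 = 0.
Solving gives y = 1 or y = -13.
Check each candidate in the original equation:
  y = 1: sqrt(64) = 8, while y + 7 = 8 — valid.
  y = -13: sqrt(36) = 6, while y + 7 = -6 — extraneous.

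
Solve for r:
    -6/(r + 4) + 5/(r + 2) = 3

Multiply both sides by (r + 4)(r + 2):
-6(r + 2) + 5(r + 4) = 3(r + 4)(r + 2).
Expand and collect terms: 3r² + 19r + 16 = 0.
Factor or apply the quadratic formula: r = -1 or r = -5.3333.
Neither value makes a denominator zero (r ≠ -4, r ≠ -2), so both are valid.

r = -5.3333 or r = -1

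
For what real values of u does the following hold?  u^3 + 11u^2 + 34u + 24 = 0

Possible rational roots are divisors of 24. Testing u = -4 gives 0, so (u + 4) is a factor.
Divide: u^3 + 11u^2 + 34u + 24 = (u + 4)(u^2 + 7u + 6).
Factor the quadratic: u = -1 or u = -6.

u = -6 or u = -4 or u = -1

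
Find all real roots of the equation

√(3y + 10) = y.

Square both sides: 3y + 10 = (y)².
Expand and rearrange: y² - 3y - 10 = 0.
Solving gives y = 5 or y = -2.
Check each candidate in the original equation:
  y = 5: √(25) = 5, while y = 5 — valid.
  y = -2: √(4) = 2, while y = -2 — extraneous.

y = 5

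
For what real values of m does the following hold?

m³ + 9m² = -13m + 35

m = -5.3166 or m = -5 or m = 1.3166

Rearrange: m³ + 9m² + 13m - 35 = 0.
Possible rational roots are divisors of -35. Testing m = -5 gives 0, so (m + 5) is a factor.
Divide: m³ + 9m² + 13m - 35 = (m + 5)(m² + 4m - 7).
Apply the quadratic formula to m² + 4m - 7 = 0: m = (-4 ± √44)/2, i.e. m ≈ 1.3166 or m ≈ -5.3166.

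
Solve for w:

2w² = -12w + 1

w = -6.0822 or w = 0.0822

Rearrange to standard form: 2w² + 12w - 1 = 0.
Discriminant: (12)² − 4·2·(-1) = 152.
Quadratic formula: w = (-12 ± √152) / 4.
So w = -3 + √(38)/2 ≈ 0.0822 or w = -√(38)/2 - 3 ≈ -6.0822.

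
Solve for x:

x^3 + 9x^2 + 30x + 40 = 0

x = -4

Possible rational roots are divisors of 40. Testing x = -4 gives 0, so (x + 4) is a factor.
Divide: x^3 + 9x^2 + 30x + 40 = (x + 4)(x^2 + 5x + 10).
The quadratic x^2 + 5x + 10 has discriminant -15 < 0, so no further real roots.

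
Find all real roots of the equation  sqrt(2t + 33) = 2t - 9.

Square both sides: 2t + 33 = (2t - 9)^2.
Expand and rearrange: 4t^2 - 38t + 48 = 0.
Solving gives t = 8 or t = 1.5.
Check each candidate in the original equation:
  t = 8: sqrt(49) = 7, while 2t - 9 = 7 — valid.
  t = 1.5: sqrt(36) = 6, while 2t - 9 = -6 — extraneous.

t = 8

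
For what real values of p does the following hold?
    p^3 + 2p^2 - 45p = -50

Rearrange: p^3 + 2p^2 - 45p + 50 = 0.
Possible rational roots are divisors of 50. Testing p = 5 gives 0, so (p - 5) is a factor.
Divide: p^3 + 2p^2 - 45p + 50 = (p - 5)(p^2 + 7p - 10).
Apply the quadratic formula to p^2 + 7p - 10 = 0: p = (-7 +/- sqrt(89))/2, i.e. p ~= 1.217 or p ~= -8.217.

p = -8.217 or p = 1.217 or p = 5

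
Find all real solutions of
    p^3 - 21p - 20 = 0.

Possible rational roots are divisors of -20. Testing p = 5 gives 0, so (p - 5) is a factor.
Divide: p^3 - 21p - 20 = (p - 5)(p^2 + 5p + 4).
Factor the quadratic: p = -1 or p = -4.

p = -4 or p = -1 or p = 5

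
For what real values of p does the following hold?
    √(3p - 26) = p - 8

Square both sides: 3p - 26 = (p - 8)².
Expand and rearrange: p² - 19p + 90 = 0.
Solving gives p = 10 or p = 9.
Check each candidate in the original equation:
  p = 10: √(4) = 2, while p - 8 = 2 — valid.
  p = 9: √(1) = 1, while p - 8 = 1 — valid.

p = 9 or p = 10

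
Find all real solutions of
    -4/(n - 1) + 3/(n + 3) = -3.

Multiply both sides by (n - 1)(n + 3):
-4(n + 3) + 3(n - 1) = -3(n - 1)(n + 3).
Expand and collect terms: -3n² - 5n + 24 = 0.
By the quadratic formula, n = (5 ± √313) / -6, so n ≈ -3.782 or n ≈ 2.1153.
Neither value makes a denominator zero (n ≠ 1, n ≠ -3), so both are valid.

n = -3.782 or n = 2.1153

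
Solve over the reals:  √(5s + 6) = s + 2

s = -1 or s = 2

Square both sides: 5s + 6 = (s + 2)².
Expand and rearrange: s² - s - 2 = 0.
Solving gives s = 2 or s = -1.
Check each candidate in the original equation:
  s = 2: √(16) = 4, while s + 2 = 4 — valid.
  s = -1: √(1) = 1, while s + 2 = 1 — valid.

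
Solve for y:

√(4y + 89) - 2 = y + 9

Isolate the radical: √(4y + 89) = y + 11.
Square both sides: 4y + 89 = (y + 11)².
Expand and rearrange: y² + 18y + 32 = 0.
Solving gives y = -2 or y = -16.
Check each candidate in the original equation:
  y = -2: √(81) = 9, while y + 11 = 9 — valid.
  y = -16: √(25) = 5, while y + 11 = -5 — extraneous.

y = -2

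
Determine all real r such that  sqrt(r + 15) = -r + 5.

r = 1

Square both sides: r + 15 = (-r + 5)^2.
Expand and rearrange: r^2 - 11r + 10 = 0.
Solving gives r = 10 or r = 1.
Check each candidate in the original equation:
  r = 10: sqrt(25) = 5, while -r + 5 = -5 — extraneous.
  r = 1: sqrt(16) = 4, while -r + 5 = 4 — valid.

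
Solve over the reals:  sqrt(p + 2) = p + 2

Square both sides: p + 2 = (p + 2)^2.
Expand and rearrange: p^2 + 3p + 2 = 0.
Solving gives p = -1 or p = -2.
Check each candidate in the original equation:
  p = -1: sqrt(1) = 1, while p + 2 = 1 — valid.
  p = -2: sqrt(0) = 0, while p + 2 = 0 — valid.

p = -2 or p = -1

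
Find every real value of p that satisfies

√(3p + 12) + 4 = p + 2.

p = 8

Isolate the radical: √(3p + 12) = p - 2.
Square both sides: 3p + 12 = (p - 2)².
Expand and rearrange: p² - 7p - 8 = 0.
Solving gives p = 8 or p = -1.
Check each candidate in the original equation:
  p = 8: √(36) = 6, while p - 2 = 6 — valid.
  p = -1: √(9) = 3, while p - 2 = -3 — extraneous.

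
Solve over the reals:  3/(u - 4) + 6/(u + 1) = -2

Multiply both sides by (u - 4)(u + 1):
3(u + 1) + 6(u - 4) = -2(u - 4)(u + 1).
Expand and collect terms: -2u² - 3u + 29 = 0.
By the quadratic formula, u = (3 ± √241) / -4, so u ≈ -4.631 or u ≈ 3.131.
Neither value makes a denominator zero (u ≠ 4, u ≠ -1), so both are valid.

u = -4.631 or u = 3.131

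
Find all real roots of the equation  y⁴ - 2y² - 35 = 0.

y = -2.6458 or y = 2.6458

Let u = y². The equation becomes u² - 2u - 35 = 0.
Factor: (u + 5)(u - 7) = 0, so u = -5 or u = 7.
y² = -5 < 0 has no real solution.
y² = 7 gives y = ±√(7) ≈ ±2.6458.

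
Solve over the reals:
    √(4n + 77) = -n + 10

n = 1

Square both sides: 4n + 77 = (-n + 10)².
Expand and rearrange: n² - 24n + 23 = 0.
Solving gives n = 23 or n = 1.
Check each candidate in the original equation:
  n = 23: √(169) = 13, while -n + 10 = -13 — extraneous.
  n = 1: √(81) = 9, while -n + 10 = 9 — valid.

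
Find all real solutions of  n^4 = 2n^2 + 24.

Let u = n^2. The equation becomes u^2 - 2u - 24 = 0.
Factor: (u - 6)(u + 4) = 0, so u = 6 or u = -4.
n^2 = 6 gives n = +/-sqrt(6) ~= +/-2.4495.
n^2 = -4 < 0 has no real solution.

n = -2.4495 or n = 2.4495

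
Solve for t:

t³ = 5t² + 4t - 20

t = -2 or t = 2 or t = 5

Rearrange: t³ - 5t² - 4t + 20 = 0.
Possible rational roots are divisors of 20. Testing t = 2 gives 0, so (t - 2) is a factor.
Divide: t³ - 5t² - 4t + 20 = (t - 2)(t² - 3t - 10).
Factor the quadratic: t = 5 or t = -2.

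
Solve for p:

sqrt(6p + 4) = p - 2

Square both sides: 6p + 4 = (p - 2)^2.
Expand and rearrange: p^2 - 10p = 0.
Solving gives p = 10 or p = 0.
Check each candidate in the original equation:
  p = 10: sqrt(64) = 8, while p - 2 = 8 — valid.
  p = 0: sqrt(4) = 2, while p - 2 = -2 — extraneous.

p = 10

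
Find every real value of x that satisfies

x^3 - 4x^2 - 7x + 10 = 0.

x = -2 or x = 1 or x = 5

Possible rational roots are divisors of 10. Testing x = 5 gives 0, so (x - 5) is a factor.
Divide: x^3 - 4x^2 - 7x + 10 = (x - 5)(x^2 + x - 2).
Factor the quadratic: x = 1 or x = -2.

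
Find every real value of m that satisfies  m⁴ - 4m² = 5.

m = -2.2361 or m = 2.2361

Let u = m². The equation becomes u² - 4u - 5 = 0.
Factor: (u - 5)(u + 1) = 0, so u = 5 or u = -1.
m² = 5 gives m = ±√(5) ≈ ±2.2361.
m² = -1 < 0 has no real solution.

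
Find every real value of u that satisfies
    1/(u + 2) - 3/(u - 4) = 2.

u = -1.3028 or u = 2.3028

Multiply both sides by (u + 2)(u - 4):
(u - 4) - 3(u + 2) = 2(u + 2)(u - 4).
Expand and collect terms: 2u^2 - 2u - 6 = 0.
By the quadratic formula, u = (2 +/- sqrt(52)) / 4, so u ~= 2.3028 or u ~= -1.3028.
Neither value makes a denominator zero (u != -2, u != 4), so both are valid.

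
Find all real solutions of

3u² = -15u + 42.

Bring every term to one side: 3u² + 15u - 42 = 0.
Factor: 3(u - 2)(u + 7) = 0.
So u = 2 or u = -7.

u = -7 or u = 2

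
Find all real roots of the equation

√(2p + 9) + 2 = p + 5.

p = 0

Isolate the radical: √(2p + 9) = p + 3.
Square both sides: 2p + 9 = (p + 3)².
Expand and rearrange: p² + 4p = 0.
Solving gives p = 0 or p = -4.
Check each candidate in the original equation:
  p = 0: √(9) = 3, while p + 3 = 3 — valid.
  p = -4: √(1) = 1, while p + 3 = -1 — extraneous.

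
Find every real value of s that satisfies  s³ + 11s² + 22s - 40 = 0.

s = -7.1231 or s = -5 or s = 1.1231

Possible rational roots are divisors of -40. Testing s = -5 gives 0, so (s + 5) is a factor.
Divide: s³ + 11s² + 22s - 40 = (s + 5)(s² + 6s - 8).
Apply the quadratic formula to s² + 6s - 8 = 0: s = (-6 ± √68)/2, i.e. s ≈ 1.1231 or s ≈ -7.1231.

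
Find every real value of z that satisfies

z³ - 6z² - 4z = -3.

z = -1 or z = 0.4586 or z = 6.5414

Rearrange: z³ - 6z² - 4z + 3 = 0.
Possible rational roots are divisors of 3. Testing z = -1 gives 0, so (z + 1) is a factor.
Divide: z³ - 6z² - 4z + 3 = (z + 1)(z² - 7z + 3).
Apply the quadratic formula to z² - 7z + 3 = 0: z = (7 ± √37)/2, i.e. z ≈ 6.5414 or z ≈ 0.4586.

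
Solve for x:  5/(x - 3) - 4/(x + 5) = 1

x = -7.7284 or x = 6.7284

Multiply both sides by (x - 3)(x + 5):
5(x + 5) - 4(x - 3) = (x - 3)(x + 5).
Expand and collect terms: x^2 + x - 52 = 0.
By the quadratic formula, x = (-1 +/- sqrt(209)) / 2, so x ~= 6.7284 or x ~= -7.7284.
Neither value makes a denominator zero (x != 3, x != -5), so both are valid.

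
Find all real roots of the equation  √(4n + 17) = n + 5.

n = -4 or n = -2

Square both sides: 4n + 17 = (n + 5)².
Expand and rearrange: n² + 6n + 8 = 0.
Solving gives n = -2 or n = -4.
Check each candidate in the original equation:
  n = -2: √(9) = 3, while n + 5 = 3 — valid.
  n = -4: √(1) = 1, while n + 5 = 1 — valid.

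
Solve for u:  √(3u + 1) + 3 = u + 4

Isolate the radical: √(3u + 1) = u + 1.
Square both sides: 3u + 1 = (u + 1)².
Expand and rearrange: u² - u = 0.
Solving gives u = 1 or u = 0.
Check each candidate in the original equation:
  u = 1: √(4) = 2, while u + 1 = 2 — valid.
  u = 0: √(1) = 1, while u + 1 = 1 — valid.

u = 0 or u = 1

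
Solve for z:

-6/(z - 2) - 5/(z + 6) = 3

z = -8.0792 or z = 0.4126

Multiply both sides by (z - 2)(z + 6):
-6(z + 6) - 5(z - 2) = 3(z - 2)(z + 6).
Expand and collect terms: 3z^2 + 23z - 10 = 0.
By the quadratic formula, z = (-23 +/- sqrt(649)) / 6, so z ~= 0.4126 or z ~= -8.0792.
Neither value makes a denominator zero (z != 2, z != -6), so both are valid.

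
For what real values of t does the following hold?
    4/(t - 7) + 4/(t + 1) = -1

Multiply both sides by (t - 7)(t + 1):
4(t + 1) + 4(t - 7) = -(t - 7)(t + 1).
Expand and collect terms: -t² - 2t + 31 = 0.
By the quadratic formula, t = (2 ± √128) / -2, so t ≈ -6.6569 or t ≈ 4.6569.
Neither value makes a denominator zero (t ≠ 7, t ≠ -1), so both are valid.

t = -6.6569 or t = 4.6569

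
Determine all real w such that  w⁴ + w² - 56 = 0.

Let u = w². The equation becomes u² + u - 56 = 0.
Factor: (u - 7)(u + 8) = 0, so u = 7 or u = -8.
w² = 7 gives w = ±√(7) ≈ ±2.6458.
w² = -8 < 0 has no real solution.

w = -2.6458 or w = 2.6458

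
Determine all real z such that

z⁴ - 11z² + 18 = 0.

z = -3 or z = -1.4142 or z = 1.4142 or z = 3

Let u = z². The equation becomes u² - 11u + 18 = 0.
Factor: (u - 9)(u - 2) = 0, so u = 9 or u = 2.
z² = 9 gives z = ±3.
z² = 2 gives z = ±√(2) ≈ ±1.4142.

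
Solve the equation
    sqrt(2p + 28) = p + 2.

Square both sides: 2p + 28 = (p + 2)^2.
Expand and rearrange: p^2 + 2p - 24 = 0.
Solving gives p = 4 or p = -6.
Check each candidate in the original equation:
  p = 4: sqrt(36) = 6, while p + 2 = 6 — valid.
  p = -6: sqrt(16) = 4, while p + 2 = -4 — extraneous.

p = 4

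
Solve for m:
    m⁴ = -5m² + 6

Let u = m². The equation becomes u² + 5u - 6 = 0.
Factor: (u - 1)(u + 6) = 0, so u = 1 or u = -6.
m² = 1 gives m = ±1.
m² = -6 < 0 has no real solution.

m = -1 or m = 1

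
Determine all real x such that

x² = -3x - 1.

Rearrange to standard form: x² + 3x + 1 = 0.
Discriminant: (3)² − 4·1·1 = 5.
Quadratic formula: x = (-3 ± √5) / 2.
So x = -3/2 + √(5)/2 ≈ -0.382 or x = -3/2 - √(5)/2 ≈ -2.618.

x = -2.618 or x = -0.382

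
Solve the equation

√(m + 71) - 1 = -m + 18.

Isolate the radical: √(m + 71) = -m + 19.
Square both sides: m + 71 = (-m + 19)².
Expand and rearrange: m² - 39m + 290 = 0.
Solving gives m = 29 or m = 10.
Check each candidate in the original equation:
  m = 29: √(100) = 10, while -m + 19 = -10 — extraneous.
  m = 10: √(81) = 9, while -m + 19 = 9 — valid.

m = 10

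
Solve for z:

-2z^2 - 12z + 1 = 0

Discriminant: (-12)^2 - 4*(-2)*1 = 152.
Quadratic formula: z = (12 +/- sqrt(152)) / (-4).
So z = -sqrt(38)/2 - 3 ~= -6.0822 or z = -3 + sqrt(38)/2 ~= 0.0822.

z = -6.0822 or z = 0.0822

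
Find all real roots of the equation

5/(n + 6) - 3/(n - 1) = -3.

n = -7.4911 or n = 1.8244

Multiply both sides by (n + 6)(n - 1):
5(n - 1) - 3(n + 6) = -3(n + 6)(n - 1).
Expand and collect terms: -3n² - 17n + 41 = 0.
By the quadratic formula, n = (17 ± √781) / -6, so n ≈ -7.4911 or n ≈ 1.8244.
Neither value makes a denominator zero (n ≠ -6, n ≠ 1), so both are valid.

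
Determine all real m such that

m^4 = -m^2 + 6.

m = -1.4142 or m = 1.4142

Let u = m^2. The equation becomes u^2 + u - 6 = 0.
Factor: (u - 2)(u + 3) = 0, so u = 2 or u = -3.
m^2 = 2 gives m = +/-sqrt(2) ~= +/-1.4142.
m^2 = -3 < 0 has no real solution.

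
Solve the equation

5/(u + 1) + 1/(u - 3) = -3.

u = -2.7689 or u = 2.7689

Multiply both sides by (u + 1)(u - 3):
5(u - 3) + (u + 1) = -3(u + 1)(u - 3).
Expand and collect terms: -3u^2 + 23 = 0.
By the quadratic formula, u = (0 +/- sqrt(276)) / -6, so u ~= -2.7689 or u ~= 2.7689.
Neither value makes a denominator zero (u != -1, u != 3), so both are valid.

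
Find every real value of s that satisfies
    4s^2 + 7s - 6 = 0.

s = -2.3802 or s = 0.6302

Discriminant: (7)^2 - 4*4*(-6) = 145.
Quadratic formula: s = (-7 +/- sqrt(145)) / 8.
So s = -7/8 + sqrt(145)/8 ~= 0.6302 or s = -sqrt(145)/8 - 7/8 ~= -2.3802.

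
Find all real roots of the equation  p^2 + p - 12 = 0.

Factor: (p + 4)(p - 3) = 0.
So p = -4 or p = 3.

p = -4 or p = 3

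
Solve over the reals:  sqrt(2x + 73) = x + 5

x = 4

Square both sides: 2x + 73 = (x + 5)^2.
Expand and rearrange: x^2 + 8x - 48 = 0.
Solving gives x = 4 or x = -12.
Check each candidate in the original equation:
  x = 4: sqrt(81) = 9, while x + 5 = 9 — valid.
  x = -12: sqrt(49) = 7, while x + 5 = -7 — extraneous.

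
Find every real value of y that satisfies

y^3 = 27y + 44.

Rearrange: y^3 - 27y - 44 = 0.
Possible rational roots are divisors of -44. Testing y = -4 gives 0, so (y + 4) is a factor.
Divide: y^3 - 27y - 44 = (y + 4)(y^2 - 4y - 11).
Apply the quadratic formula to y^2 - 4y - 11 = 0: y = (4 +/- sqrt(60))/2, i.e. y ~= 5.873 or y ~= -1.873.

y = -4 or y = -1.873 or y = 5.873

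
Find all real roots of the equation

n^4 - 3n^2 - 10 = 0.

n = -2.2361 or n = 2.2361

Let u = n^2. The equation becomes u^2 - 3u - 10 = 0.
Factor: (u + 2)(u - 5) = 0, so u = -2 or u = 5.
n^2 = -2 < 0 has no real solution.
n^2 = 5 gives n = +/-sqrt(5) ~= +/-2.2361.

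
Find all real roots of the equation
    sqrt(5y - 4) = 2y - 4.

y = 4

Square both sides: 5y - 4 = (2y - 4)^2.
Expand and rearrange: 4y^2 - 21y + 20 = 0.
Solving gives y = 4 or y = 1.25.
Check each candidate in the original equation:
  y = 4: sqrt(16) = 4, while 2y - 4 = 4 — valid.
  y = 1.25: sqrt(2.25) = 1.5, while 2y - 4 = -1.5 — extraneous.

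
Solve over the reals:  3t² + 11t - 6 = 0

t = -4.1487 or t = 0.4821

Discriminant: (11)² − 4·3·(-6) = 193.
Quadratic formula: t = (-11 ± √193) / 6.
So t = -11/6 + √(193)/6 ≈ 0.4821 or t = -√(193)/6 - 11/6 ≈ -4.1487.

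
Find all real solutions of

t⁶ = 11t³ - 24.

Let u = t³. The equation becomes u² - 11u + 24 = 0.
Factor: (u - 8)(u - 3) = 0, so u = 8 or u = 3.
t³ = 8 gives t = 2.
t³ = 3 gives t = ∛(3) ≈ 1.4422.

t = 1.4422 or t = 2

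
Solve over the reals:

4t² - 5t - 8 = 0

Discriminant: (-5)² − 4·4·(-8) = 153.
Quadratic formula: t = (5 ± √153) / 8.
So t = 5/8 + 3·√(17)/8 ≈ 2.1712 or t = 5/8 - 3·√(17)/8 ≈ -0.9212.

t = -0.9212 or t = 2.1712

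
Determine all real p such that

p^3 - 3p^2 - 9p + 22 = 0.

p = -2.8541 or p = 2 or p = 3.8541

Possible rational roots are divisors of 22. Testing p = 2 gives 0, so (p - 2) is a factor.
Divide: p^3 - 3p^2 - 9p + 22 = (p - 2)(p^2 - p - 11).
Apply the quadratic formula to p^2 - p - 11 = 0: p = (1 +/- sqrt(45))/2, i.e. p ~= 3.8541 or p ~= -2.8541.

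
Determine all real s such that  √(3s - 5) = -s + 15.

Square both sides: 3s - 5 = (-s + 15)².
Expand and rearrange: s² - 33s + 230 = 0.
Solving gives s = 23 or s = 10.
Check each candidate in the original equation:
  s = 23: √(64) = 8, while -s + 15 = -8 — extraneous.
  s = 10: √(25) = 5, while -s + 15 = 5 — valid.

s = 10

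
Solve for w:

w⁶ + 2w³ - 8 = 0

Let u = w³. The equation becomes u² + 2u - 8 = 0.
Factor: (u - 2)(u + 4) = 0, so u = 2 or u = -4.
w³ = 2 gives w = ∛(2) ≈ 1.2599.
w³ = -4 gives w = -∛(4) ≈ -1.5874.

w = -1.5874 or w = 1.2599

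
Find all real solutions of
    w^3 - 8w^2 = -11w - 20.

w = -1 or w = 4 or w = 5

Rearrange: w^3 - 8w^2 + 11w + 20 = 0.
Possible rational roots are divisors of 20. Testing w = 4 gives 0, so (w - 4) is a factor.
Divide: w^3 - 8w^2 + 11w + 20 = (w - 4)(w^2 - 4w - 5).
Factor the quadratic: w = 5 or w = -1.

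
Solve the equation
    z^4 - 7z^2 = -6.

z = -2.4495 or z = -1 or z = 1 or z = 2.4495

Let u = z^2. The equation becomes u^2 - 7u + 6 = 0.
Factor: (u - 6)(u - 1) = 0, so u = 6 or u = 1.
z^2 = 6 gives z = +/-sqrt(6) ~= +/-2.4495.
z^2 = 1 gives z = +/-1.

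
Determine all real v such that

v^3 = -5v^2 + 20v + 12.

Rearrange: v^3 + 5v^2 - 20v - 12 = 0.
Possible rational roots are divisors of -12. Testing v = 3 gives 0, so (v - 3) is a factor.
Divide: v^3 + 5v^2 - 20v - 12 = (v - 3)(v^2 + 8v + 4).
Apply the quadratic formula to v^2 + 8v + 4 = 0: v = (-8 +/- sqrt(48))/2, i.e. v ~= -0.5359 or v ~= -7.4641.

v = -7.4641 or v = -0.5359 or v = 3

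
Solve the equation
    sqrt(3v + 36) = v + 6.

v = 0

Square both sides: 3v + 36 = (v + 6)^2.
Expand and rearrange: v^2 + 9v = 0.
Solving gives v = 0 or v = -9.
Check each candidate in the original equation:
  v = 0: sqrt(36) = 6, while v + 6 = 6 — valid.
  v = -9: sqrt(9) = 3, while v + 6 = -3 — extraneous.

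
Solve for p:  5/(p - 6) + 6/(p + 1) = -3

p = -3.4294 or p = 4.7627

Multiply both sides by (p - 6)(p + 1):
5(p + 1) + 6(p - 6) = -3(p - 6)(p + 1).
Expand and collect terms: -3p² + 4p + 49 = 0.
By the quadratic formula, p = (-4 ± √604) / -6, so p ≈ -3.4294 or p ≈ 4.7627.
Neither value makes a denominator zero (p ≠ 6, p ≠ -1), so both are valid.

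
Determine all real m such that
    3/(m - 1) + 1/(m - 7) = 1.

Multiply both sides by (m - 1)(m - 7):
3(m - 7) + (m - 1) = (m - 1)(m - 7).
Expand and collect terms: m^2 - 12m + 29 = 0.
By the quadratic formula, m = (12 +/- sqrt(28)) / 2, so m ~= 8.6458 or m ~= 3.3542.
Neither value makes a denominator zero (m != 1, m != 7), so both are valid.

m = 3.3542 or m = 8.6458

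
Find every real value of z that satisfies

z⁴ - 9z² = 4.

Let u = z². The equation becomes u² - 9u - 4 = 0.
By the quadratic formula, u = 9/2 + √(97)/2 or u = 9/2 - √(97)/2.
z² = 9/2 + √(97)/2 gives z = ±√(9/2 + √(97)/2) ≈ ±3.0699.
z² = 9/2 - √(97)/2 < 0 has no real solution.

z = -3.0699 or z = 3.0699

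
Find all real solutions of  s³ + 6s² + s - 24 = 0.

Possible rational roots are divisors of -24. Testing s = -3 gives 0, so (s + 3) is a factor.
Divide: s³ + 6s² + s - 24 = (s + 3)(s² + 3s - 8).
Apply the quadratic formula to s² + 3s - 8 = 0: s = (-3 ± √41)/2, i.e. s ≈ 1.7016 or s ≈ -4.7016.

s = -4.7016 or s = -3 or s = 1.7016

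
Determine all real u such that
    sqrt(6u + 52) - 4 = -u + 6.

u = 2

Isolate the radical: sqrt(6u + 52) = -u + 10.
Square both sides: 6u + 52 = (-u + 10)^2.
Expand and rearrange: u^2 - 26u + 48 = 0.
Solving gives u = 24 or u = 2.
Check each candidate in the original equation:
  u = 24: sqrt(196) = 14, while -u + 10 = -14 — extraneous.
  u = 2: sqrt(64) = 8, while -u + 10 = 8 — valid.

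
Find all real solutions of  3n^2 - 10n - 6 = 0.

n = -0.5191 or n = 3.8525

Discriminant: (-10)^2 - 4*3*(-6) = 172.
Quadratic formula: n = (10 +/- sqrt(172)) / 6.
So n = 5/3 + sqrt(43)/3 ~= 3.8525 or n = 5/3 - sqrt(43)/3 ~= -0.5191.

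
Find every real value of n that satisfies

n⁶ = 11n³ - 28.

n = 1.5874 or n = 1.9129

Let u = n³. The equation becomes u² - 11u + 28 = 0.
Factor: (u - 7)(u - 4) = 0, so u = 7 or u = 4.
n³ = 7 gives n = ∛(7) ≈ 1.9129.
n³ = 4 gives n = ∛(4) ≈ 1.5874.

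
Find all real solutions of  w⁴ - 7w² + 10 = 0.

w = -2.2361 or w = -1.4142 or w = 1.4142 or w = 2.2361

Let u = w². The equation becomes u² - 7u + 10 = 0.
Factor: (u - 2)(u - 5) = 0, so u = 2 or u = 5.
w² = 2 gives w = ±√(2) ≈ ±1.4142.
w² = 5 gives w = ±√(5) ≈ ±2.2361.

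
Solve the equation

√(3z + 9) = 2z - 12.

Square both sides: 3z + 9 = (2z - 12)².
Expand and rearrange: 4z² - 51z + 135 = 0.
Solving gives z = 9 or z = 3.75.
Check each candidate in the original equation:
  z = 9: √(36) = 6, while 2z - 12 = 6 — valid.
  z = 3.75: √(20.25) = 4.5, while 2z - 12 = -4.5 — extraneous.

z = 9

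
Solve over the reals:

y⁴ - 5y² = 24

y = -2.8284 or y = 2.8284

Let u = y². The equation becomes u² - 5u - 24 = 0.
Factor: (u + 3)(u - 8) = 0, so u = -3 or u = 8.
y² = -3 < 0 has no real solution.
y² = 8 gives y = ±2·√(2) ≈ ±2.8284.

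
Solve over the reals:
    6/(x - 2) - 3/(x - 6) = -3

Multiply both sides by (x - 2)(x - 6):
6(x - 6) - 3(x - 2) = -3(x - 2)(x - 6).
Expand and collect terms: -3x² + 21x - 6 = 0.
By the quadratic formula, x = (-21 ± √369) / -6, so x ≈ 0.2984 or x ≈ 6.7016.
Neither value makes a denominator zero (x ≠ 2, x ≠ 6), so both are valid.

x = 0.2984 or x = 6.7016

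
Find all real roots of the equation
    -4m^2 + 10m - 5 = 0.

Discriminant: (10)^2 - 4*(-4)*(-5) = 20.
Quadratic formula: m = (-10 +/- sqrt(20)) / (-8).
So m = 5/4 - sqrt(5)/4 ~= 0.691 or m = sqrt(5)/4 + 5/4 ~= 1.809.

m = 0.691 or m = 1.809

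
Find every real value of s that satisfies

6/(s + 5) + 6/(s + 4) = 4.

Multiply both sides by (s + 5)(s + 4):
6(s + 4) + 6(s + 5) = 4(s + 5)(s + 4).
Expand and collect terms: 4s² + 24s + 26 = 0.
By the quadratic formula, s = (-24 ± √160) / 8, so s ≈ -1.4189 or s ≈ -4.5811.
Neither value makes a denominator zero (s ≠ -5, s ≠ -4), so both are valid.

s = -4.5811 or s = -1.4189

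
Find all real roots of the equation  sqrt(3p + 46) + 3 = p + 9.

Isolate the radical: sqrt(3p + 46) = p + 6.
Square both sides: 3p + 46 = (p + 6)^2.
Expand and rearrange: p^2 + 9p - 10 = 0.
Solving gives p = 1 or p = -10.
Check each candidate in the original equation:
  p = 1: sqrt(49) = 7, while p + 6 = 7 — valid.
  p = -10: sqrt(16) = 4, while p + 6 = -4 — extraneous.

p = 1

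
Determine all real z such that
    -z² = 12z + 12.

Rearrange to standard form: -z² - 12z - 12 = 0.
Discriminant: (-12)² − 4·(-1)·(-12) = 96.
Quadratic formula: z = (12 ± √96) / (-2).
So z = -6 - 2·√(6) ≈ -10.899 or z = -6 + 2·√(6) ≈ -1.101.

z = -10.899 or z = -1.101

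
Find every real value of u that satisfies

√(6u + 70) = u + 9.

Square both sides: 6u + 70 = (u + 9)².
Expand and rearrange: u² + 12u + 11 = 0.
Solving gives u = -1 or u = -11.
Check each candidate in the original equation:
  u = -1: √(64) = 8, while u + 9 = 8 — valid.
  u = -11: √(4) = 2, while u + 9 = -2 — extraneous.

u = -1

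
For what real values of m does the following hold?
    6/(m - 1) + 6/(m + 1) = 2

Multiply both sides by (m - 1)(m + 1):
6(m + 1) + 6(m - 1) = 2(m - 1)(m + 1).
Expand and collect terms: 2m² - 12m - 2 = 0.
By the quadratic formula, m = (12 ± √160) / 4, so m ≈ 6.1623 or m ≈ -0.1623.
Neither value makes a denominator zero (m ≠ 1, m ≠ -1), so both are valid.

m = -0.1623 or m = 6.1623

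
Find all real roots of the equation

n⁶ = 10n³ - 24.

n = 1.5874 or n = 1.8171

Let u = n³. The equation becomes u² - 10u + 24 = 0.
Factor: (u - 4)(u - 6) = 0, so u = 4 or u = 6.
n³ = 4 gives n = ∛(4) ≈ 1.5874.
n³ = 6 gives n = ∛(6) ≈ 1.8171.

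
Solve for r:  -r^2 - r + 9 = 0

Discriminant: (-1)^2 - 4*(-1)*9 = 37.
Quadratic formula: r = (1 +/- sqrt(37)) / (-2).
So r = -sqrt(37)/2 - 1/2 ~= -3.5414 or r = -1/2 + sqrt(37)/2 ~= 2.5414.

r = -3.5414 or r = 2.5414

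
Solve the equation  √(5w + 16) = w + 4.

w = -3 or w = 0

Square both sides: 5w + 16 = (w + 4)².
Expand and rearrange: w² + 3w = 0.
Solving gives w = 0 or w = -3.
Check each candidate in the original equation:
  w = 0: √(16) = 4, while w + 4 = 4 — valid.
  w = -3: √(1) = 1, while w + 4 = 1 — valid.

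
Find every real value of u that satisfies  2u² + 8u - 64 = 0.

u = -8 or u = 4

Factor: 2(u + 8)(u - 4) = 0.
So u = -8 or u = 4.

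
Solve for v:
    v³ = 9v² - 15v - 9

v = -0.4641 or v = 3 or v = 6.4641

Rearrange: v³ - 9v² + 15v + 9 = 0.
Possible rational roots are divisors of 9. Testing v = 3 gives 0, so (v - 3) is a factor.
Divide: v³ - 9v² + 15v + 9 = (v - 3)(v² - 6v - 3).
Apply the quadratic formula to v² - 6v - 3 = 0: v = (6 ± √48)/2, i.e. v ≈ 6.4641 or v ≈ -0.4641.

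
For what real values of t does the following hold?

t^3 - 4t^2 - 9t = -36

t = -3 or t = 3 or t = 4

Rearrange: t^3 - 4t^2 - 9t + 36 = 0.
Possible rational roots are divisors of 36. Testing t = 3 gives 0, so (t - 3) is a factor.
Divide: t^3 - 4t^2 - 9t + 36 = (t - 3)(t^2 - t - 12).
Factor the quadratic: t = 4 or t = -3.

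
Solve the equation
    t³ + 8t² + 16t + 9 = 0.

t = -5.3028 or t = -1.6972 or t = -1

Possible rational roots are divisors of 9. Testing t = -1 gives 0, so (t + 1) is a factor.
Divide: t³ + 8t² + 16t + 9 = (t + 1)(t² + 7t + 9).
Apply the quadratic formula to t² + 7t + 9 = 0: t = (-7 ± √13)/2, i.e. t ≈ -1.6972 or t ≈ -5.3028.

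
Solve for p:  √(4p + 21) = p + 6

p = -5 or p = -3

Square both sides: 4p + 21 = (p + 6)².
Expand and rearrange: p² + 8p + 15 = 0.
Solving gives p = -3 or p = -5.
Check each candidate in the original equation:
  p = -3: √(9) = 3, while p + 6 = 3 — valid.
  p = -5: √(1) = 1, while p + 6 = 1 — valid.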